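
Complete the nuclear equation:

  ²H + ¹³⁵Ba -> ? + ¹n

La-136

Conserve mass number: 2 + 135 = A + 1, so A = 136.
Conserve atomic number: 1 + 56 = Z + 0, so Z = 57.
Z = 57 is lanthanum, so the species is ¹³⁶La.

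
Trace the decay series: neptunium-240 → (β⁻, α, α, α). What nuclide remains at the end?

Start: (A, Z) = (240, 93).
After β⁻: (240, 94).
After α: (236, 92).
After α: (232, 90).
After α: (228, 88).
Z = 88 is radium.

Ra-228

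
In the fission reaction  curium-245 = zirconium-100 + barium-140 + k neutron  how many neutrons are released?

5

Conserve mass number: 245 = 100 + 140 + k, so k = 245 − 240 = 5.
Check atomic number: 96 = 40 + 56 + 0 = 96. ✓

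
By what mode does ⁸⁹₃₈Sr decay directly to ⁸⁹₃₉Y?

ΔA = 89 − 89 = 0; ΔZ = 39 − 38 = +1.
A is unchanged and Z rises by 1 — a neutron has become a proton (β⁻ decay).

beta-minus decay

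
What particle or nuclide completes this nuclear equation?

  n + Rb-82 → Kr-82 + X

proton

Conserve mass number: 1 + 82 = 82 + A, so A = 1.
Conserve atomic number: 0 + 37 = 36 + Z, so Z = 1.
A = 1 and Z = 1 is H-1 — a proton.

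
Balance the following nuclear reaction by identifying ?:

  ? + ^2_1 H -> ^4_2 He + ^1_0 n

triton

Conserve mass number: A + 2 = 4 + 1, so A = 3.
Conserve atomic number: Z + 1 = 2 + 0, so Z = 1.
A = 3 and Z = 1 is ^3_1 H — a triton.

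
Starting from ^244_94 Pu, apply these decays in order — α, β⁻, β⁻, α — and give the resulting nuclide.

U-236

Start: (A, Z) = (244, 94).
After α: (240, 92).
After β⁻: (240, 93).
After β⁻: (240, 94).
After α: (236, 92).
Z = 92 is uranium.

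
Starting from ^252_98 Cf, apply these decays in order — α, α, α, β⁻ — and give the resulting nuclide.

Np-240

Start: (A, Z) = (252, 98).
After α: (248, 96).
After α: (244, 94).
After α: (240, 92).
After β⁻: (240, 93).
Z = 93 is neptunium.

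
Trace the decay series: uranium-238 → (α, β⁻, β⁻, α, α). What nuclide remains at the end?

Start: (A, Z) = (238, 92).
After α: (234, 90).
After β⁻: (234, 91).
After β⁻: (234, 92).
After α: (230, 90).
After α: (226, 88).
Z = 88 is radium.

Ra-226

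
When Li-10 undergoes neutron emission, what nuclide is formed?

Neutron emission: mass number changes by -1, atomic number by +0.
A: 10 − 1 = 9; Z: 3 = 3.
Z = 3 is lithium, so the daughter is Li-9.

Li-9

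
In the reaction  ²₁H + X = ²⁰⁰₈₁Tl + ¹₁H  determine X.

Conserve mass number: 2 + A = 200 + 1, so A = 199.
Conserve atomic number: 1 + Z = 81 + 1, so Z = 81.
Z = 81 is thallium, so the species is ¹⁹⁹₈₁Tl.

Tl-199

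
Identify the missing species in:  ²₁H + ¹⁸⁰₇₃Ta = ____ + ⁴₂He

Hf-178

Conserve mass number: 2 + 180 = A + 4, so A = 178.
Conserve atomic number: 1 + 73 = Z + 2, so Z = 72.
Z = 72 is hafnium, so the species is ¹⁷⁸₇₂Hf.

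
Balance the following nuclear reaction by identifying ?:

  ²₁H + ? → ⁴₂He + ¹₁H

He-3

Conserve mass number: 2 + A = 4 + 1, so A = 3.
Conserve atomic number: 1 + Z = 2 + 1, so Z = 2.
Z = 2 is helium, so the species is ³₂He.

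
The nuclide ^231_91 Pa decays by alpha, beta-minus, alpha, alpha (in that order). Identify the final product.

Rn-219

Start: (A, Z) = (231, 91).
After α: (227, 89).
After β⁻: (227, 90).
After α: (223, 88).
After α: (219, 86).
Z = 86 is radon.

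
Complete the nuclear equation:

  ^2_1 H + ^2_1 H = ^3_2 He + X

Conserve mass number: 2 + 2 = 3 + A, so A = 1.
Conserve atomic number: 1 + 1 = 2 + Z, so Z = 0.
A = 1 and Z = 0 is ^1_0 n — a neutron.

neutron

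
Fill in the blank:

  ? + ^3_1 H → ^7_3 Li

alpha particle

Conserve mass number: A + 3 = 7, so A = 4.
Conserve atomic number: Z + 1 = 3, so Z = 2.
A = 4 and Z = 2 is ^4_2 He — an alpha particle.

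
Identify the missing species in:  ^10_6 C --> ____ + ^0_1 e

B-10

Conserve mass number: 10 = A + 0, so A = 10.
Conserve atomic number: 6 = Z + 1, so Z = 5.
Z = 5 is boron, so the species is ^10_5 B.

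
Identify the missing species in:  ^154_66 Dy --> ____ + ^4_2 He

Gd-150

Conserve mass number: 154 = A + 4, so A = 150.
Conserve atomic number: 66 = Z + 2, so Z = 64.
Z = 64 is gadolinium, so the species is ^150_64 Gd.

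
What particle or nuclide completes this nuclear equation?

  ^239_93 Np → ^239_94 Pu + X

beta-minus particle

Conserve mass number: 239 = 239 + A, so A = 0.
Conserve atomic number: 93 = 94 + Z, so Z = -1.
A = 0 and Z = -1 is ^0_-1 e — a beta-minus particle.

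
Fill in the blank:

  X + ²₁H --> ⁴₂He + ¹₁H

He-3

Conserve mass number: A + 2 = 4 + 1, so A = 3.
Conserve atomic number: Z + 1 = 2 + 1, so Z = 2.
Z = 2 is helium, so the species is ³₂He.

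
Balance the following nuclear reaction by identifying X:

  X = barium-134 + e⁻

Conserve mass number: A = 134 + 0, so A = 134.
Conserve atomic number: Z = 56 − 1, so Z = 55.
Z = 55 is caesium, so the species is caesium-134.

Cs-134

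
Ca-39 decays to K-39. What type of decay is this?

ΔA = 39 − 39 = 0; ΔZ = 19 − 20 = -1.
A is unchanged and Z drops by 1 — a proton has become a neutron (β⁺ emission or electron capture).

beta-plus decay or electron capture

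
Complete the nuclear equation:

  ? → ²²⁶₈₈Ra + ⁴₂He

Th-230

Conserve mass number: A = 226 + 4, so A = 230.
Conserve atomic number: Z = 88 + 2, so Z = 90.
Z = 90 is thorium, so the species is ²³⁰₉₀Th.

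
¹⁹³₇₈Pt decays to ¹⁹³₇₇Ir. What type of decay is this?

beta-plus decay or electron capture

ΔA = 193 − 193 = 0; ΔZ = 77 − 78 = -1.
A is unchanged and Z drops by 1 — a proton has become a neutron (β⁺ emission or electron capture).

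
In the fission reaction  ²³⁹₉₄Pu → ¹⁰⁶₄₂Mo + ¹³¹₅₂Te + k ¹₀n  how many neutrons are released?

2

Conserve mass number: 239 = 106 + 131 + k, so k = 239 − 237 = 2.
Check atomic number: 94 = 42 + 52 + 0 = 94. ✓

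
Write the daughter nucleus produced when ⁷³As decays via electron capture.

Electron capture: mass number changes by +0, atomic number by -1.
A: 73 = 73; Z: 33 − 1 = 32.
Z = 32 is germanium, so the daughter is ⁷³Ge.

Ge-73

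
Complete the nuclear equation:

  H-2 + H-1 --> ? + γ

Conserve mass number: 2 + 1 = A + 0, so A = 3.
Conserve atomic number: 1 + 1 = Z + 0, so Z = 2.
Z = 2 is helium, so the species is He-3.

He-3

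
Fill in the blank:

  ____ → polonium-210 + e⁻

Bi-210

Conserve mass number: A = 210 + 0, so A = 210.
Conserve atomic number: Z = 84 − 1, so Z = 83.
Z = 83 is bismuth, so the species is bismuth-210.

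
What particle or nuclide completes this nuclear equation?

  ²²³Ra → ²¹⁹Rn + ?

Conserve mass number: 223 = 219 + A, so A = 4.
Conserve atomic number: 88 = 86 + Z, so Z = 2.
A = 4 and Z = 2 is ⁴He — an alpha particle.

alpha particle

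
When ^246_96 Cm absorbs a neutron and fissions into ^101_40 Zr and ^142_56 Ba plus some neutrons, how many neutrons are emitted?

4

Conserve mass number: 247 = 101 + 142 + k, so k = 247 − 243 = 4.
Check atomic number: 96 = 40 + 56 + 0 = 96. ✓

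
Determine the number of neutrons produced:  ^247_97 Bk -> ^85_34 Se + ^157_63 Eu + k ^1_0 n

Conserve mass number: 247 = 85 + 157 + k, so k = 247 − 242 = 5.
Check atomic number: 97 = 34 + 63 + 0 = 97. ✓

5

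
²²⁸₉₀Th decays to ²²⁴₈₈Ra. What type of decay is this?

alpha decay

ΔA = 224 − 228 = -4; ΔZ = 88 − 90 = -2.
A drops by 4 and Z drops by 2 — the signature of alpha emission.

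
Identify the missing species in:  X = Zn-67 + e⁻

Cu-67

Conserve mass number: A = 67 + 0, so A = 67.
Conserve atomic number: Z = 30 − 1, so Z = 29.
Z = 29 is copper, so the species is Cu-67.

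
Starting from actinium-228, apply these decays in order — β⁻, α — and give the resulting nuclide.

Ra-224

Start: (A, Z) = (228, 89).
After β⁻: (228, 90).
After α: (224, 88).
Z = 88 is radium.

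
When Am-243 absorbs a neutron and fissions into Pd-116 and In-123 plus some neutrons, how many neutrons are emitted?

Conserve mass number: 244 = 116 + 123 + k, so k = 244 − 239 = 5.
Check atomic number: 95 = 46 + 49 + 0 = 95. ✓

5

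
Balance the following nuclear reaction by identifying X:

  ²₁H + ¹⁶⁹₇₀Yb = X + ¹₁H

Yb-170

Conserve mass number: 2 + 169 = A + 1, so A = 170.
Conserve atomic number: 1 + 70 = Z + 1, so Z = 70.
Z = 70 is ytterbium, so the species is ¹⁷⁰₇₀Yb.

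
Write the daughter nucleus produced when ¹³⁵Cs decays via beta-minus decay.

Beta-minus decay: mass number changes by +0, atomic number by +1.
A: 135 = 135; Z: 55 + 1 = 56.
Z = 56 is barium, so the daughter is ¹³⁵Ba.

Ba-135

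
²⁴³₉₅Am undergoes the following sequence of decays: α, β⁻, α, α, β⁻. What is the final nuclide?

Start: (A, Z) = (243, 95).
After α: (239, 93).
After β⁻: (239, 94).
After α: (235, 92).
After α: (231, 90).
After β⁻: (231, 91).
Z = 91 is protactinium.

Pa-231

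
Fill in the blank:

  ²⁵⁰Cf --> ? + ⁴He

Conserve mass number: 250 = A + 4, so A = 246.
Conserve atomic number: 98 = Z + 2, so Z = 96.
Z = 96 is curium, so the species is ²⁴⁶Cm.

Cm-246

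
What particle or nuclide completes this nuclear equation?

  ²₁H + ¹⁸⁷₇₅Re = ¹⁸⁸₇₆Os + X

neutron

Conserve mass number: 2 + 187 = 188 + A, so A = 1.
Conserve atomic number: 1 + 75 = 76 + Z, so Z = 0.
A = 1 and Z = 0 is ¹₀n — a neutron.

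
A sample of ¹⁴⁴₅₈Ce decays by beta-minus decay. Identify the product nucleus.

Pr-144

Beta-minus decay: mass number changes by +0, atomic number by +1.
A: 144 = 144; Z: 58 + 1 = 59.
Z = 59 is praseodymium, so the daughter is ¹⁴⁴₅₉Pr.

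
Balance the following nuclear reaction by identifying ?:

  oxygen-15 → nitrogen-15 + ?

positron

Conserve mass number: 15 = 15 + A, so A = 0.
Conserve atomic number: 8 = 7 + Z, so Z = 1.
A = 0 and Z = 1 is e⁺ — a positron.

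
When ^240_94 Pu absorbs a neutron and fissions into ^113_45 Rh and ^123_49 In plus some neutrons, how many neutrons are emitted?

Conserve mass number: 241 = 113 + 123 + k, so k = 241 − 236 = 5.
Check atomic number: 94 = 45 + 49 + 0 = 94. ✓

5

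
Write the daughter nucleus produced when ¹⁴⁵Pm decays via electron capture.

Nd-145

Electron capture: mass number changes by +0, atomic number by -1.
A: 145 = 145; Z: 61 − 1 = 60.
Z = 60 is neodymium, so the daughter is ¹⁴⁵Nd.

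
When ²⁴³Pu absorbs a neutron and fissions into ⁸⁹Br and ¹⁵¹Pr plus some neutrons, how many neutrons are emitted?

4

Conserve mass number: 244 = 89 + 151 + k, so k = 244 − 240 = 4.
Check atomic number: 94 = 35 + 59 + 0 = 94. ✓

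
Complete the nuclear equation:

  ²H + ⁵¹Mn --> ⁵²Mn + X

Conserve mass number: 2 + 51 = 52 + A, so A = 1.
Conserve atomic number: 1 + 25 = 25 + Z, so Z = 1.
A = 1 and Z = 1 is ¹H — a proton.

proton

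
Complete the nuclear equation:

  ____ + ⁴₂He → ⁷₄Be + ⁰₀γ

He-3

Conserve mass number: A + 4 = 7 + 0, so A = 3.
Conserve atomic number: Z + 2 = 4 + 0, so Z = 2.
Z = 2 is helium, so the species is ³₂He.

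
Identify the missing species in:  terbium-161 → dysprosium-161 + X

Conserve mass number: 161 = 161 + A, so A = 0.
Conserve atomic number: 65 = 66 + Z, so Z = -1.
A = 0 and Z = -1 is e⁻ — a beta-minus particle.

beta-minus particle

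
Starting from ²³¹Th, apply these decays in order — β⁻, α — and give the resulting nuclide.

Start: (A, Z) = (231, 90).
After β⁻: (231, 91).
After α: (227, 89).
Z = 89 is actinium.

Ac-227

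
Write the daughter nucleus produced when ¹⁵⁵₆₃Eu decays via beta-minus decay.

Beta-minus decay: mass number changes by +0, atomic number by +1.
A: 155 = 155; Z: 63 + 1 = 64.
Z = 64 is gadolinium, so the daughter is ¹⁵⁵₆₄Gd.

Gd-155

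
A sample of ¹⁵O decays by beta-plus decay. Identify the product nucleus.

Beta-plus decay: mass number changes by +0, atomic number by -1.
A: 15 = 15; Z: 8 − 1 = 7.
Z = 7 is nitrogen, so the daughter is ¹⁵N.

N-15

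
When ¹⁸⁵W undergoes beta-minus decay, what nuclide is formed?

Re-185

Beta-minus decay: mass number changes by +0, atomic number by +1.
A: 185 = 185; Z: 74 + 1 = 75.
Z = 75 is rhenium, so the daughter is ¹⁸⁵Re.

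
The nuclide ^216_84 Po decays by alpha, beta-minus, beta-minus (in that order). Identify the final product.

Po-212

Start: (A, Z) = (216, 84).
After α: (212, 82).
After β⁻: (212, 83).
After β⁻: (212, 84).
Z = 84 is polonium.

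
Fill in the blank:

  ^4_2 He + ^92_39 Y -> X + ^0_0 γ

Conserve mass number: 4 + 92 = A + 0, so A = 96.
Conserve atomic number: 2 + 39 = Z + 0, so Z = 41.
Z = 41 is niobium, so the species is ^96_41 Nb.

Nb-96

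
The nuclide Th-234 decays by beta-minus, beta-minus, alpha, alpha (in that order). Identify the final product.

Start: (A, Z) = (234, 90).
After β⁻: (234, 91).
After β⁻: (234, 92).
After α: (230, 90).
After α: (226, 88).
Z = 88 is radium.

Ra-226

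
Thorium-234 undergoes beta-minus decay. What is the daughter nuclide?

Beta-minus decay: mass number changes by +0, atomic number by +1.
A: 234 = 234; Z: 90 + 1 = 91.
Z = 91 is protactinium, so the daughter is protactinium-234.

Pa-234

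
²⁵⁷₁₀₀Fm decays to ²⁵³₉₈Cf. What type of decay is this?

alpha decay

ΔA = 253 − 257 = -4; ΔZ = 98 − 100 = -2.
A drops by 4 and Z drops by 2 — the signature of alpha emission.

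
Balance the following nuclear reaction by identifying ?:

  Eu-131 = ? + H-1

Conserve mass number: 131 = A + 1, so A = 130.
Conserve atomic number: 63 = Z + 1, so Z = 62.
Z = 62 is samarium, so the species is Sm-130.

Sm-130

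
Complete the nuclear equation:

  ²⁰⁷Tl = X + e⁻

Pb-207

Conserve mass number: 207 = A + 0, so A = 207.
Conserve atomic number: 81 = Z − 1, so Z = 82.
Z = 82 is lead, so the species is ²⁰⁷Pb.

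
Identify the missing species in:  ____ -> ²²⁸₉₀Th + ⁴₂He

Conserve mass number: A = 228 + 4, so A = 232.
Conserve atomic number: Z = 90 + 2, so Z = 92.
Z = 92 is uranium, so the species is ²³²₉₂U.

U-232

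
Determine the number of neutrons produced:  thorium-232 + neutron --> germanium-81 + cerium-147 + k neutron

5

Conserve mass number: 233 = 81 + 147 + k, so k = 233 − 228 = 5.
Check atomic number: 90 = 32 + 58 + 0 = 90. ✓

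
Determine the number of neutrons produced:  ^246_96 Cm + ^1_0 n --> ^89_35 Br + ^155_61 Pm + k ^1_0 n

Conserve mass number: 247 = 89 + 155 + k, so k = 247 − 244 = 3.
Check atomic number: 96 = 35 + 61 + 0 = 96. ✓

3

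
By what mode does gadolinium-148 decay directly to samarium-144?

ΔA = 144 − 148 = -4; ΔZ = 62 − 64 = -2.
A drops by 4 and Z drops by 2 — the signature of alpha emission.

alpha decay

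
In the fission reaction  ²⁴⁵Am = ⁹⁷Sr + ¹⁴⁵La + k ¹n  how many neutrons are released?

Conserve mass number: 245 = 97 + 145 + k, so k = 245 − 242 = 3.
Check atomic number: 95 = 38 + 57 + 0 = 95. ✓

3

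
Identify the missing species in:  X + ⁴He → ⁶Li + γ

Conserve mass number: A + 4 = 6 + 0, so A = 2.
Conserve atomic number: Z + 2 = 3 + 0, so Z = 1.
A = 2 and Z = 1 is ²H — a deuteron.

deuteron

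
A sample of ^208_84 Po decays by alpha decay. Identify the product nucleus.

Alpha decay: mass number changes by -4, atomic number by -2.
A: 208 − 4 = 204; Z: 84 − 2 = 82.
Z = 82 is lead, so the daughter is ^204_82 Pb.

Pb-204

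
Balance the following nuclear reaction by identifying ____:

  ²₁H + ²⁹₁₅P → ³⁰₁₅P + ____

proton

Conserve mass number: 2 + 29 = 30 + A, so A = 1.
Conserve atomic number: 1 + 15 = 15 + Z, so Z = 1.
A = 1 and Z = 1 is ¹₁H — a proton.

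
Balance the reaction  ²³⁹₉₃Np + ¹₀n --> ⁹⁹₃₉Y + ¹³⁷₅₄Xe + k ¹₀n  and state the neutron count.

4

Conserve mass number: 240 = 99 + 137 + k, so k = 240 − 236 = 4.
Check atomic number: 93 = 39 + 54 + 0 = 93. ✓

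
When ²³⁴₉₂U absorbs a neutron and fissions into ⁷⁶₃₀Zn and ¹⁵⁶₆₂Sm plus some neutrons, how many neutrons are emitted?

3

Conserve mass number: 235 = 76 + 156 + k, so k = 235 − 232 = 3.
Check atomic number: 92 = 30 + 62 + 0 = 92. ✓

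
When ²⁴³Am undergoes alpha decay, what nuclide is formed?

Alpha decay: mass number changes by -4, atomic number by -2.
A: 243 − 4 = 239; Z: 95 − 2 = 93.
Z = 93 is neptunium, so the daughter is ²³⁹Np.

Np-239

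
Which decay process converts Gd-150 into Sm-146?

ΔA = 146 − 150 = -4; ΔZ = 62 − 64 = -2.
A drops by 4 and Z drops by 2 — the signature of alpha emission.

alpha decay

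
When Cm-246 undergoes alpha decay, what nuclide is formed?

Pu-242

Alpha decay: mass number changes by -4, atomic number by -2.
A: 246 − 4 = 242; Z: 96 − 2 = 94.
Z = 94 is plutonium, so the daughter is Pu-242.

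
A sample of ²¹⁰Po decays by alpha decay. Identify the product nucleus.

Pb-206

Alpha decay: mass number changes by -4, atomic number by -2.
A: 210 − 4 = 206; Z: 84 − 2 = 82.
Z = 82 is lead, so the daughter is ²⁰⁶Pb.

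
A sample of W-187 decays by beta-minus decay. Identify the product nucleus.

Beta-minus decay: mass number changes by +0, atomic number by +1.
A: 187 = 187; Z: 74 + 1 = 75.
Z = 75 is rhenium, so the daughter is Re-187.

Re-187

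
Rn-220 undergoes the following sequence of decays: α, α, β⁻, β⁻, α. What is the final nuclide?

Pb-208

Start: (A, Z) = (220, 86).
After α: (216, 84).
After α: (212, 82).
After β⁻: (212, 83).
After β⁻: (212, 84).
After α: (208, 82).
Z = 82 is lead.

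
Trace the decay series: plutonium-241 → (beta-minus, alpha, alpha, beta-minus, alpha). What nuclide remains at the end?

Start: (A, Z) = (241, 94).
After β⁻: (241, 95).
After α: (237, 93).
After α: (233, 91).
After β⁻: (233, 92).
After α: (229, 90).
Z = 90 is thorium.

Th-229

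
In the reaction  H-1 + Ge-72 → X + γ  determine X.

Conserve mass number: 1 + 72 = A + 0, so A = 73.
Conserve atomic number: 1 + 32 = Z + 0, so Z = 33.
Z = 33 is arsenic, so the species is As-73.

As-73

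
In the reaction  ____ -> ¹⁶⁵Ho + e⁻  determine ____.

Dy-165

Conserve mass number: A = 165 + 0, so A = 165.
Conserve atomic number: Z = 67 − 1, so Z = 66.
Z = 66 is dysprosium, so the species is ¹⁶⁵Dy.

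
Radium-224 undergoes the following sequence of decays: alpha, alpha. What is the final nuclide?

Start: (A, Z) = (224, 88).
After α: (220, 86).
After α: (216, 84).
Z = 84 is polonium.

Po-216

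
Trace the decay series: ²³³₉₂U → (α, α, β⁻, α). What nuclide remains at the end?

Start: (A, Z) = (233, 92).
After α: (229, 90).
After α: (225, 88).
After β⁻: (225, 89).
After α: (221, 87).
Z = 87 is francium.

Fr-221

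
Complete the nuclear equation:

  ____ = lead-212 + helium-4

Conserve mass number: A = 212 + 4, so A = 216.
Conserve atomic number: Z = 82 + 2, so Z = 84.
Z = 84 is polonium, so the species is polonium-216.

Po-216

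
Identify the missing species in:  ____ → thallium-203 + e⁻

Conserve mass number: A = 203 + 0, so A = 203.
Conserve atomic number: Z = 81 − 1, so Z = 80.
Z = 80 is mercury, so the species is mercury-203.

Hg-203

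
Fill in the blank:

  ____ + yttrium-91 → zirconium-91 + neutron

proton

Conserve mass number: A + 91 = 91 + 1, so A = 1.
Conserve atomic number: Z + 39 = 40 + 0, so Z = 1.
A = 1 and Z = 1 is hydrogen-1 — a proton.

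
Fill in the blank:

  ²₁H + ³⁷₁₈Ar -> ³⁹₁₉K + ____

Conserve mass number: 2 + 37 = 39 + A, so A = 0.
Conserve atomic number: 1 + 18 = 19 + Z, so Z = 0.
A = 0 and Z = 0 is ⁰₀γ — a gamma ray.

gamma ray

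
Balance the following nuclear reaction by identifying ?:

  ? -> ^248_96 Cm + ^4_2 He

Cf-252

Conserve mass number: A = 248 + 4, so A = 252.
Conserve atomic number: Z = 96 + 2, so Z = 98.
Z = 98 is californium, so the species is ^252_98 Cf.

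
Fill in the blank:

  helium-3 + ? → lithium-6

Conserve mass number: 3 + A = 6, so A = 3.
Conserve atomic number: 2 + Z = 3, so Z = 1.
A = 3 and Z = 1 is hydrogen-3 — a triton.

triton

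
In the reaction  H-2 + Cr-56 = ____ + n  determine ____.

Conserve mass number: 2 + 56 = A + 1, so A = 57.
Conserve atomic number: 1 + 24 = Z + 0, so Z = 25.
Z = 25 is manganese, so the species is Mn-57.

Mn-57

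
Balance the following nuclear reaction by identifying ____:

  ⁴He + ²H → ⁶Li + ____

gamma ray

Conserve mass number: 4 + 2 = 6 + A, so A = 0.
Conserve atomic number: 2 + 1 = 3 + Z, so Z = 0.
A = 0 and Z = 0 is γ — a gamma ray.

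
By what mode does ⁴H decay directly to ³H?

ΔA = 3 − 4 = -1; ΔZ = 1 − 1 = +0.
A drops by 1 with Z unchanged — a neutron was emitted.

neutron emission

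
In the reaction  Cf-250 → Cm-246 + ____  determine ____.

alpha particle

Conserve mass number: 250 = 246 + A, so A = 4.
Conserve atomic number: 98 = 96 + Z, so Z = 2.
A = 4 and Z = 2 is He-4 — an alpha particle.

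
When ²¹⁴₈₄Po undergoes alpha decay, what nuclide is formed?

Alpha decay: mass number changes by -4, atomic number by -2.
A: 214 − 4 = 210; Z: 84 − 2 = 82.
Z = 82 is lead, so the daughter is ²¹⁰₈₂Pb.

Pb-210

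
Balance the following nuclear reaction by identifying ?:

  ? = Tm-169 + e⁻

Conserve mass number: A = 169 + 0, so A = 169.
Conserve atomic number: Z = 69 − 1, so Z = 68.
Z = 68 is erbium, so the species is Er-169.

Er-169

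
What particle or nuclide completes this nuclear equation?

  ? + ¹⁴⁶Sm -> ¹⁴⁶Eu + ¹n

proton

Conserve mass number: A + 146 = 146 + 1, so A = 1.
Conserve atomic number: Z + 62 = 63 + 0, so Z = 1.
A = 1 and Z = 1 is ¹H — a proton.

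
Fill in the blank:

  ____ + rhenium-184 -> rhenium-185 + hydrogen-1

Conserve mass number: A + 184 = 185 + 1, so A = 2.
Conserve atomic number: Z + 75 = 75 + 1, so Z = 1.
A = 2 and Z = 1 is hydrogen-2 — a deuteron.

deuteron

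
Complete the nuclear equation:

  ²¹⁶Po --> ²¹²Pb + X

alpha particle

Conserve mass number: 216 = 212 + A, so A = 4.
Conserve atomic number: 84 = 82 + Z, so Z = 2.
A = 4 and Z = 2 is ⁴He — an alpha particle.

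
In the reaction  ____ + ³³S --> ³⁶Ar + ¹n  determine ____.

alpha particle

Conserve mass number: A + 33 = 36 + 1, so A = 4.
Conserve atomic number: Z + 16 = 18 + 0, so Z = 2.
A = 4 and Z = 2 is ⁴He — an alpha particle.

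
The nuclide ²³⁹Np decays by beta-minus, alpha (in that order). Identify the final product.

U-235

Start: (A, Z) = (239, 93).
After β⁻: (239, 94).
After α: (235, 92).
Z = 92 is uranium.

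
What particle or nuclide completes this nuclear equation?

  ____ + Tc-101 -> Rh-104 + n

alpha particle

Conserve mass number: A + 101 = 104 + 1, so A = 4.
Conserve atomic number: Z + 43 = 45 + 0, so Z = 2.
A = 4 and Z = 2 is He-4 — an alpha particle.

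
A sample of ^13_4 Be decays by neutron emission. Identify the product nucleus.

Be-12

Neutron emission: mass number changes by -1, atomic number by +0.
A: 13 − 1 = 12; Z: 4 = 4.
Z = 4 is beryllium, so the daughter is ^12_4 Be.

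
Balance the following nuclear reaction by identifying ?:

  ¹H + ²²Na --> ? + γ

Mg-23

Conserve mass number: 1 + 22 = A + 0, so A = 23.
Conserve atomic number: 1 + 11 = Z + 0, so Z = 12.
Z = 12 is magnesium, so the species is ²³Mg.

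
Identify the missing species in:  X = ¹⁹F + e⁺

Conserve mass number: A = 19 + 0, so A = 19.
Conserve atomic number: Z = 9 + 1, so Z = 10.
Z = 10 is neon, so the species is ¹⁹Ne.

Ne-19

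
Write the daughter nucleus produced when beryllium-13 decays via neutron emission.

Neutron emission: mass number changes by -1, atomic number by +0.
A: 13 − 1 = 12; Z: 4 = 4.
Z = 4 is beryllium, so the daughter is beryllium-12.

Be-12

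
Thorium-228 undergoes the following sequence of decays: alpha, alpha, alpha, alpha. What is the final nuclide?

Start: (A, Z) = (228, 90).
After α: (224, 88).
After α: (220, 86).
After α: (216, 84).
After α: (212, 82).
Z = 82 is lead.

Pb-212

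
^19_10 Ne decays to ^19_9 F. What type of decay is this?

ΔA = 19 − 19 = 0; ΔZ = 9 − 10 = -1.
A is unchanged and Z drops by 1 — a proton has become a neutron (β⁺ emission or electron capture).

beta-plus decay or electron capture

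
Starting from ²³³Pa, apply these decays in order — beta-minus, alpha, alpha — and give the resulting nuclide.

Ra-225

Start: (A, Z) = (233, 91).
After β⁻: (233, 92).
After α: (229, 90).
After α: (225, 88).
Z = 88 is radium.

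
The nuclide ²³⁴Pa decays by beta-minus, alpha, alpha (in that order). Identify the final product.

Start: (A, Z) = (234, 91).
After β⁻: (234, 92).
After α: (230, 90).
After α: (226, 88).
Z = 88 is radium.

Ra-226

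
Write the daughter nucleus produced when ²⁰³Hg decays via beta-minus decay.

Beta-minus decay: mass number changes by +0, atomic number by +1.
A: 203 = 203; Z: 80 + 1 = 81.
Z = 81 is thallium, so the daughter is ²⁰³Tl.

Tl-203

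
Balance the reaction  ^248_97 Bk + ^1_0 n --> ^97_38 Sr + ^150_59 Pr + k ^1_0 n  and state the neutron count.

2

Conserve mass number: 249 = 97 + 150 + k, so k = 249 − 247 = 2.
Check atomic number: 97 = 38 + 59 + 0 = 97. ✓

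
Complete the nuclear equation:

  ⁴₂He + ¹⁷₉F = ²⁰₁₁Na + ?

neutron

Conserve mass number: 4 + 17 = 20 + A, so A = 1.
Conserve atomic number: 2 + 9 = 11 + Z, so Z = 0.
A = 1 and Z = 0 is ¹₀n — a neutron.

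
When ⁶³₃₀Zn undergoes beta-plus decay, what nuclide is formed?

Cu-63

Beta-plus decay: mass number changes by +0, atomic number by -1.
A: 63 = 63; Z: 30 − 1 = 29.
Z = 29 is copper, so the daughter is ⁶³₂₉Cu.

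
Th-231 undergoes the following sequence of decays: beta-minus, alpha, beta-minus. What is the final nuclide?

Start: (A, Z) = (231, 90).
After β⁻: (231, 91).
After α: (227, 89).
After β⁻: (227, 90).
Z = 90 is thorium.

Th-227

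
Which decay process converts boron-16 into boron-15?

neutron emission

ΔA = 15 − 16 = -1; ΔZ = 5 − 5 = +0.
A drops by 1 with Z unchanged — a neutron was emitted.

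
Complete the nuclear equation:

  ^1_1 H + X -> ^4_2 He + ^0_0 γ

Conserve mass number: 1 + A = 4 + 0, so A = 3.
Conserve atomic number: 1 + Z = 2 + 0, so Z = 1.
A = 3 and Z = 1 is ^3_1 H — a triton.

triton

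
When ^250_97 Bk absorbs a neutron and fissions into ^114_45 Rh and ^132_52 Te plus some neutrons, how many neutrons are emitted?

5

Conserve mass number: 251 = 114 + 132 + k, so k = 251 − 246 = 5.
Check atomic number: 97 = 45 + 52 + 0 = 97. ✓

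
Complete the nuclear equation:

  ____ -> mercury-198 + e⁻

Au-198

Conserve mass number: A = 198 + 0, so A = 198.
Conserve atomic number: Z = 80 − 1, so Z = 79.
Z = 79 is gold, so the species is gold-198.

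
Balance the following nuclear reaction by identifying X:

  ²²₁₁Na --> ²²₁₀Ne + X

positron

Conserve mass number: 22 = 22 + A, so A = 0.
Conserve atomic number: 11 = 10 + Z, so Z = 1.
A = 0 and Z = 1 is ⁰₁e — a positron.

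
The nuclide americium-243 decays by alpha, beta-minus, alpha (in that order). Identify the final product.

Start: (A, Z) = (243, 95).
After α: (239, 93).
After β⁻: (239, 94).
After α: (235, 92).
Z = 92 is uranium.

U-235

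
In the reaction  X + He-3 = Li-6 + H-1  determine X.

alpha particle

Conserve mass number: A + 3 = 6 + 1, so A = 4.
Conserve atomic number: Z + 2 = 3 + 1, so Z = 2.
A = 4 and Z = 2 is He-4 — an alpha particle.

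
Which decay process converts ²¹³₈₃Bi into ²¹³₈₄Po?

beta-minus decay

ΔA = 213 − 213 = 0; ΔZ = 84 − 83 = +1.
A is unchanged and Z rises by 1 — a neutron has become a proton (β⁻ decay).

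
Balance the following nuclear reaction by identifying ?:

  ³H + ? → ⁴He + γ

proton

Conserve mass number: 3 + A = 4 + 0, so A = 1.
Conserve atomic number: 1 + Z = 2 + 0, so Z = 1.
A = 1 and Z = 1 is ¹H — a proton.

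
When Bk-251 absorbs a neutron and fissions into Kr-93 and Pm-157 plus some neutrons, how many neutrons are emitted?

Conserve mass number: 252 = 93 + 157 + k, so k = 252 − 250 = 2.
Check atomic number: 97 = 36 + 61 + 0 = 97. ✓

2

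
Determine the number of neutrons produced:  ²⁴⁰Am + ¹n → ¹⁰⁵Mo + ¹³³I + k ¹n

3

Conserve mass number: 241 = 105 + 133 + k, so k = 241 − 238 = 3.
Check atomic number: 95 = 42 + 53 + 0 = 95. ✓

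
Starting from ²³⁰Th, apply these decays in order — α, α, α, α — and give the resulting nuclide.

Pb-214

Start: (A, Z) = (230, 90).
After α: (226, 88).
After α: (222, 86).
After α: (218, 84).
After α: (214, 82).
Z = 82 is lead.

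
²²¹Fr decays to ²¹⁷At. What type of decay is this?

alpha decay

ΔA = 217 − 221 = -4; ΔZ = 85 − 87 = -2.
A drops by 4 and Z drops by 2 — the signature of alpha emission.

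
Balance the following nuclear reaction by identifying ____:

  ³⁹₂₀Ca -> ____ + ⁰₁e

Conserve mass number: 39 = A + 0, so A = 39.
Conserve atomic number: 20 = Z + 1, so Z = 19.
Z = 19 is potassium, so the species is ³⁹₁₉K.

K-39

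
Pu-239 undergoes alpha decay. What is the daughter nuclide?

Alpha decay: mass number changes by -4, atomic number by -2.
A: 239 − 4 = 235; Z: 94 − 2 = 92.
Z = 92 is uranium, so the daughter is U-235.

U-235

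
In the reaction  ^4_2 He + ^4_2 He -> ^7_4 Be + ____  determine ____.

Conserve mass number: 4 + 4 = 7 + A, so A = 1.
Conserve atomic number: 2 + 2 = 4 + Z, so Z = 0.
A = 1 and Z = 0 is ^1_0 n — a neutron.

neutron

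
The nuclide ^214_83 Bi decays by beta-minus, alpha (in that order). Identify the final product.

Pb-210

Start: (A, Z) = (214, 83).
After β⁻: (214, 84).
After α: (210, 82).
Z = 82 is lead.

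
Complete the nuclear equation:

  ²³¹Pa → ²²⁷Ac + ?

alpha particle

Conserve mass number: 231 = 227 + A, so A = 4.
Conserve atomic number: 91 = 89 + Z, so Z = 2.
A = 4 and Z = 2 is ⁴He — an alpha particle.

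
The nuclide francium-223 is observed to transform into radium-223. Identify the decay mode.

beta-minus decay

ΔA = 223 − 223 = 0; ΔZ = 88 − 87 = +1.
A is unchanged and Z rises by 1 — a neutron has become a proton (β⁻ decay).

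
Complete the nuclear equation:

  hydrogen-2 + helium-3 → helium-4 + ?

proton

Conserve mass number: 2 + 3 = 4 + A, so A = 1.
Conserve atomic number: 1 + 2 = 2 + Z, so Z = 1.
A = 1 and Z = 1 is hydrogen-1 — a proton.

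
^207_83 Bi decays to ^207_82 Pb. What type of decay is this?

beta-plus decay or electron capture

ΔA = 207 − 207 = 0; ΔZ = 82 − 83 = -1.
A is unchanged and Z drops by 1 — a proton has become a neutron (β⁺ emission or electron capture).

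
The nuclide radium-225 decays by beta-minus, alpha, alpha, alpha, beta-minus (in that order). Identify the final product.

Po-213

Start: (A, Z) = (225, 88).
After β⁻: (225, 89).
After α: (221, 87).
After α: (217, 85).
After α: (213, 83).
After β⁻: (213, 84).
Z = 84 is polonium.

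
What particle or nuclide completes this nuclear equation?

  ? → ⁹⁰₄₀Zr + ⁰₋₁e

Y-90

Conserve mass number: A = 90 + 0, so A = 90.
Conserve atomic number: Z = 40 − 1, so Z = 39.
Z = 39 is yttrium, so the species is ⁹⁰₃₉Y.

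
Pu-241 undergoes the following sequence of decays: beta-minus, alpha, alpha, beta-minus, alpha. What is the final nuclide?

Th-229

Start: (A, Z) = (241, 94).
After β⁻: (241, 95).
After α: (237, 93).
After α: (233, 91).
After β⁻: (233, 92).
After α: (229, 90).
Z = 90 is thorium.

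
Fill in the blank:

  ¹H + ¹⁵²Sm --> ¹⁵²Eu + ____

neutron

Conserve mass number: 1 + 152 = 152 + A, so A = 1.
Conserve atomic number: 1 + 62 = 63 + Z, so Z = 0.
A = 1 and Z = 0 is ¹n — a neutron.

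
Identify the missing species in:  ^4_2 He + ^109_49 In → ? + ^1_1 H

Sn-112

Conserve mass number: 4 + 109 = A + 1, so A = 112.
Conserve atomic number: 2 + 49 = Z + 1, so Z = 50.
Z = 50 is tin, so the species is ^112_50 Sn.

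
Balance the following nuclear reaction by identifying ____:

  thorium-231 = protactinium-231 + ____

beta-minus particle

Conserve mass number: 231 = 231 + A, so A = 0.
Conserve atomic number: 90 = 91 + Z, so Z = -1.
A = 0 and Z = -1 is e⁻ — a beta-minus particle.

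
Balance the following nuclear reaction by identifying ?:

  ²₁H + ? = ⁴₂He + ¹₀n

triton

Conserve mass number: 2 + A = 4 + 1, so A = 3.
Conserve atomic number: 1 + Z = 2 + 0, so Z = 1.
A = 3 and Z = 1 is ³₁H — a triton.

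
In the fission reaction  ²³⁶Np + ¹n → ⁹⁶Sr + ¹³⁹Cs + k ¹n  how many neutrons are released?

Conserve mass number: 237 = 96 + 139 + k, so k = 237 − 235 = 2.
Check atomic number: 93 = 38 + 55 + 0 = 93. ✓

2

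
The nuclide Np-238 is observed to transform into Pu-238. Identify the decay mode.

beta-minus decay

ΔA = 238 − 238 = 0; ΔZ = 94 − 93 = +1.
A is unchanged and Z rises by 1 — a neutron has become a proton (β⁻ decay).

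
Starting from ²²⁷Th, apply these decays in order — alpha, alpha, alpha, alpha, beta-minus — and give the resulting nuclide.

Start: (A, Z) = (227, 90).
After α: (223, 88).
After α: (219, 86).
After α: (215, 84).
After α: (211, 82).
After β⁻: (211, 83).
Z = 83 is bismuth.

Bi-211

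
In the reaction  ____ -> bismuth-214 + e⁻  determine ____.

Pb-214

Conserve mass number: A = 214 + 0, so A = 214.
Conserve atomic number: Z = 83 − 1, so Z = 82.
Z = 82 is lead, so the species is lead-214.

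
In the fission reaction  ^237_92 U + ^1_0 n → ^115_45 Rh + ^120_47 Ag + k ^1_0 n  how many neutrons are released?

Conserve mass number: 238 = 115 + 120 + k, so k = 238 − 235 = 3.
Check atomic number: 92 = 45 + 47 + 0 = 92. ✓

3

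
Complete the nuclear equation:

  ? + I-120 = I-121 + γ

Conserve mass number: A + 120 = 121 + 0, so A = 1.
Conserve atomic number: Z + 53 = 53 + 0, so Z = 0.
A = 1 and Z = 0 is n — a neutron.

neutron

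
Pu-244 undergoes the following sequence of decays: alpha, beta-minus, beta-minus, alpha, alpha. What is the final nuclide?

Start: (A, Z) = (244, 94).
After α: (240, 92).
After β⁻: (240, 93).
After β⁻: (240, 94).
After α: (236, 92).
After α: (232, 90).
Z = 90 is thorium.

Th-232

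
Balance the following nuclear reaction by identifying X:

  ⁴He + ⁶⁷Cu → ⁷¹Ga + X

Conserve mass number: 4 + 67 = 71 + A, so A = 0.
Conserve atomic number: 2 + 29 = 31 + Z, so Z = 0.
A = 0 and Z = 0 is γ — a gamma ray.

gamma ray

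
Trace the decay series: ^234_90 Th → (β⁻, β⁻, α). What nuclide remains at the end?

Start: (A, Z) = (234, 90).
After β⁻: (234, 91).
After β⁻: (234, 92).
After α: (230, 90).
Z = 90 is thorium.

Th-230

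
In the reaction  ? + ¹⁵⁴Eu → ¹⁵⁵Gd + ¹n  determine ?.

Conserve mass number: A + 154 = 155 + 1, so A = 2.
Conserve atomic number: Z + 63 = 64 + 0, so Z = 1.
A = 2 and Z = 1 is ²H — a deuteron.

deuteron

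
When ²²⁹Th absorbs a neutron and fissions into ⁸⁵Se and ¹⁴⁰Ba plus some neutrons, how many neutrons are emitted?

Conserve mass number: 230 = 85 + 140 + k, so k = 230 − 225 = 5.
Check atomic number: 90 = 34 + 56 + 0 = 90. ✓

5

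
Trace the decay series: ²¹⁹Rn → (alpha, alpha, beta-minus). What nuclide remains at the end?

Bi-211

Start: (A, Z) = (219, 86).
After α: (215, 84).
After α: (211, 82).
After β⁻: (211, 83).
Z = 83 is bismuth.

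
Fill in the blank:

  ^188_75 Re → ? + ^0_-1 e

Os-188

Conserve mass number: 188 = A + 0, so A = 188.
Conserve atomic number: 75 = Z − 1, so Z = 76.
Z = 76 is osmium, so the species is ^188_76 Os.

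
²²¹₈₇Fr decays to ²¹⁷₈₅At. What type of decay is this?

ΔA = 217 − 221 = -4; ΔZ = 85 − 87 = -2.
A drops by 4 and Z drops by 2 — the signature of alpha emission.

alpha decay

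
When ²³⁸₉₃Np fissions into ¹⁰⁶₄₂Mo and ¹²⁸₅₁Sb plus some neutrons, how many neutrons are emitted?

4

Conserve mass number: 238 = 106 + 128 + k, so k = 238 − 234 = 4.
Check atomic number: 93 = 42 + 51 + 0 = 93. ✓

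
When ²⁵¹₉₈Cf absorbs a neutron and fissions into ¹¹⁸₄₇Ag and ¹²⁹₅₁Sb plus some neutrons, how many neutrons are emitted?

Conserve mass number: 252 = 118 + 129 + k, so k = 252 − 247 = 5.
Check atomic number: 98 = 47 + 51 + 0 = 98. ✓

5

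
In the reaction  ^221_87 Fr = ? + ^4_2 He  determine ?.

Conserve mass number: 221 = A + 4, so A = 217.
Conserve atomic number: 87 = Z + 2, so Z = 85.
Z = 85 is astatine, so the species is ^217_85 At.

At-217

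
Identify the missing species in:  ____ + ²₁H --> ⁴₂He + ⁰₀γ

Conserve mass number: A + 2 = 4 + 0, so A = 2.
Conserve atomic number: Z + 1 = 2 + 0, so Z = 1.
A = 2 and Z = 1 is ²₁H — a deuteron.

deuteron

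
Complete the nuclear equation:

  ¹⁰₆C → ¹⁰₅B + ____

positron

Conserve mass number: 10 = 10 + A, so A = 0.
Conserve atomic number: 6 = 5 + Z, so Z = 1.
A = 0 and Z = 1 is ⁰₁e — a positron.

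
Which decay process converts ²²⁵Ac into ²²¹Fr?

ΔA = 221 − 225 = -4; ΔZ = 87 − 89 = -2.
A drops by 4 and Z drops by 2 — the signature of alpha emission.

alpha decay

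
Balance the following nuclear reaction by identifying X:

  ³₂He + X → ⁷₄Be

Conserve mass number: 3 + A = 7, so A = 4.
Conserve atomic number: 2 + Z = 4, so Z = 2.
A = 4 and Z = 2 is ⁴₂He — an alpha particle.

alpha particle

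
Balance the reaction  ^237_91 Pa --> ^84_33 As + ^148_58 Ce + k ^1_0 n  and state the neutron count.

5

Conserve mass number: 237 = 84 + 148 + k, so k = 237 − 232 = 5.
Check atomic number: 91 = 33 + 58 + 0 = 91. ✓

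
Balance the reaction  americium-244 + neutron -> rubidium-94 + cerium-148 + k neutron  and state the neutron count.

Conserve mass number: 245 = 94 + 148 + k, so k = 245 − 242 = 3.
Check atomic number: 95 = 37 + 58 + 0 = 95. ✓

3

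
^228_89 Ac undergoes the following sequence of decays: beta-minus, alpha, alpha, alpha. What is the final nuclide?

Po-216

Start: (A, Z) = (228, 89).
After β⁻: (228, 90).
After α: (224, 88).
After α: (220, 86).
After α: (216, 84).
Z = 84 is polonium.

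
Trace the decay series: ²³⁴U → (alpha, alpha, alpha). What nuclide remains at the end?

Rn-222

Start: (A, Z) = (234, 92).
After α: (230, 90).
After α: (226, 88).
After α: (222, 86).
Z = 86 is radon.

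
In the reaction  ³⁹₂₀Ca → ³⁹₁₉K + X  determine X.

positron

Conserve mass number: 39 = 39 + A, so A = 0.
Conserve atomic number: 20 = 19 + Z, so Z = 1.
A = 0 and Z = 1 is ⁰₁e — a positron.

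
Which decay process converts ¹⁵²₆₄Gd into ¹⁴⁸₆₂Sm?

alpha decay

ΔA = 148 − 152 = -4; ΔZ = 62 − 64 = -2.
A drops by 4 and Z drops by 2 — the signature of alpha emission.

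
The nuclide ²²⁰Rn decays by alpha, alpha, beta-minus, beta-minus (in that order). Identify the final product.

Po-212

Start: (A, Z) = (220, 86).
After α: (216, 84).
After α: (212, 82).
After β⁻: (212, 83).
After β⁻: (212, 84).
Z = 84 is polonium.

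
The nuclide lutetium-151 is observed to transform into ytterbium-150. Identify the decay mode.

proton emission

ΔA = 150 − 151 = -1; ΔZ = 70 − 71 = -1.
A drops by 1 and Z drops by 1 — a proton was emitted.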